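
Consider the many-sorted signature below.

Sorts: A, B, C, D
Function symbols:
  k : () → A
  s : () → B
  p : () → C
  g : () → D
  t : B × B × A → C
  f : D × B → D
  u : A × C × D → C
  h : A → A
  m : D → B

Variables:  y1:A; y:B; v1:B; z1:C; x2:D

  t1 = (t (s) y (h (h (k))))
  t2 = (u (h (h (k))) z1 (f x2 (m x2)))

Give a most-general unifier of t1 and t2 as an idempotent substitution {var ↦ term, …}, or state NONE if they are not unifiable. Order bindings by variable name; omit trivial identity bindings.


NONE (not unifiable)

head clash or occurs-check failure — not unifiable


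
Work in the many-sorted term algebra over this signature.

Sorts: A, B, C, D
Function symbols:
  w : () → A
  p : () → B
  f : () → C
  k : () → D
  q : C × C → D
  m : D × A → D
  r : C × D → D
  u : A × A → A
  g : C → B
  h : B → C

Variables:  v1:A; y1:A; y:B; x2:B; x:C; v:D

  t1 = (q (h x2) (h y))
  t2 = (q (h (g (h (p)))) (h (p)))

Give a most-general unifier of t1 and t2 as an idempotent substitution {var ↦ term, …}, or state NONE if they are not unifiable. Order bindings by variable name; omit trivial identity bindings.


{x2 ↦ (g (h (p))), y ↦ (p)}


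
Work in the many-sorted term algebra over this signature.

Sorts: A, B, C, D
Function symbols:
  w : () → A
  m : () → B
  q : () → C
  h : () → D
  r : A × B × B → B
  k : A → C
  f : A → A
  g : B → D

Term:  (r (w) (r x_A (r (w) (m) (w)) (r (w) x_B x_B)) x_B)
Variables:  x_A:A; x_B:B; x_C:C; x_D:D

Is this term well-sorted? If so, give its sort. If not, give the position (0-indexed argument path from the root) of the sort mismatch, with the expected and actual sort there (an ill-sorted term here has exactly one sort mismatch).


  (w) : A
    x_A : A
      (w) : A
      (m) : B
      (w) : A
    (r (w) (m) (w)) : ✗ arg 2 at [1, 1, 2] has sort A, expected B
      (w) : A
      x_B : B
      x_B : B
    (r (w) x_B x_B) : B
  x_B : B

ill-sorted at position [1, 1, 2]: expected B, got A


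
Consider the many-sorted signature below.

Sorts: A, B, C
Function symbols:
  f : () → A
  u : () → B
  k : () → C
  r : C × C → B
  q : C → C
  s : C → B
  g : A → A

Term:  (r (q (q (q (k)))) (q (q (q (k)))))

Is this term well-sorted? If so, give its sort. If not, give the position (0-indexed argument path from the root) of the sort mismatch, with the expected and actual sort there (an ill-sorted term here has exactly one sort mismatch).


well-sorted; sort = B

        (k) : C
      (q (k)) : C
    (q (q (k))) : C
  (q (q (q (k)))) : C
        (k) : C
      (q (k)) : C
    (q (q (k))) : C
  (q (q (q (k)))) : C
(r (q (q (q (k)))) (q (q (q (k))))) : B


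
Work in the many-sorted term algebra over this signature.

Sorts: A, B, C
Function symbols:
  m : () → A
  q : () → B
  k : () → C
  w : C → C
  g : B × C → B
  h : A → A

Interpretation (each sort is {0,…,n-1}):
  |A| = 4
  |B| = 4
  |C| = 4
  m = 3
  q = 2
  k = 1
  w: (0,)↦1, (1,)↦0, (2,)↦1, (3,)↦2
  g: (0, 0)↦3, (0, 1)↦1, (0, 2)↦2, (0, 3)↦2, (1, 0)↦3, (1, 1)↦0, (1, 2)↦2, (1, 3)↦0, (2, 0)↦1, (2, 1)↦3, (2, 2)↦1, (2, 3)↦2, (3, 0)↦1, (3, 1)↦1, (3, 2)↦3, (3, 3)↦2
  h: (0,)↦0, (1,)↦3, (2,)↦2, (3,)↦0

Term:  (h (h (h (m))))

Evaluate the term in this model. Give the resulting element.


value = 0

  m = 3
  (h (m)) = h(3,) = 0
  (h (h (m))) = h(0,) = 0
  (h (h (h (m)))) = h(0,) = 0


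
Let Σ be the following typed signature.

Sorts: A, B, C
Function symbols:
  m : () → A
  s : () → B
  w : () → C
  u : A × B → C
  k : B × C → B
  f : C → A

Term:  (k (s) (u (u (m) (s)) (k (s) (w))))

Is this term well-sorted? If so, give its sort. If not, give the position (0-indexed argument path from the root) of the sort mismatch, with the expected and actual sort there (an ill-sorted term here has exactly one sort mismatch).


  (s) : B
      (m) : A
      (s) : B
    (u (m) (s)) : C
      (s) : B
      (w) : C
    (k (s) (w)) : B
  (u (u (m) (s)) (k (s) (w))) : ✗ arg 0 at [1, 0] has sort C, expected A

ill-sorted at position [1, 0]: expected A, got C


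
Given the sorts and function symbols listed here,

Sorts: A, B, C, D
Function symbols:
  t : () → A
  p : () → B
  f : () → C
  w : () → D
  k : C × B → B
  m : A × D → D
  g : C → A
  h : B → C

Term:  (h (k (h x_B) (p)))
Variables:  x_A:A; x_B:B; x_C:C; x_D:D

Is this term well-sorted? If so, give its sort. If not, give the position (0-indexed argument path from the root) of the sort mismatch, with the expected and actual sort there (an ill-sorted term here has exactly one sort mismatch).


      x_B : B
    (h x_B) : C
    (p) : B
  (k (h x_B) (p)) : B
(h (k (h x_B) (p))) : C

well-sorted; sort = C


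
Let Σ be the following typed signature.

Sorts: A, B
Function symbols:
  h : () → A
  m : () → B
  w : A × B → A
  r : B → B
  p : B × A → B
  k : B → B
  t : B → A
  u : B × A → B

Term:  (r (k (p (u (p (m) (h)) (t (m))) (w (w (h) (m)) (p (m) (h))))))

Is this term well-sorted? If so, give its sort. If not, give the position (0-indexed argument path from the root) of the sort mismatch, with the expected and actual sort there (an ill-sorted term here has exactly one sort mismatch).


well-sorted; sort = B

          (m) : B
          (h) : A
        (p (m) (h)) : B
          (m) : B
        (t (m)) : A
      (u (p (m) (h)) (t (m))) : B
          (h) : A
          (m) : B
        (w (h) (m)) : A
          (m) : B
          (h) : A
        (p (m) (h)) : B
      (w (w (h) (m)) (p (m) (h))) : A
    (p (u (p (m) (h)) (t (m))) (w (w (h) (m)) (p (m) (h)))) : B
  (k (p (u (p (m) (h)) (t (m))) (w (w (h) (m)) (p (m) (h))))) : B
(r (k (p (u (p (m) (h)) (t (m))) (w (w (h) (m)) (p (m) (h)))))) : B


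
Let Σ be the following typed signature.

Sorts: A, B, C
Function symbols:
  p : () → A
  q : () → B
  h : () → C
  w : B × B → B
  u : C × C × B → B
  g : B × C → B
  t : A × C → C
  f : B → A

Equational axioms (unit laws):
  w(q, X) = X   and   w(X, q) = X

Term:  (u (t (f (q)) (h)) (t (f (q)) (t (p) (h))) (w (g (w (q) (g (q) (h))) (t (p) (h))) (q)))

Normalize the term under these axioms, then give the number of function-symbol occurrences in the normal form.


1. (u (t (f (q)) (h)) (t (f (q)) (t (p) (h))) (w (g (w (q) (g (q) (h))) (t (p) (h))) (q)))  →  (u (t (f (q)) (h)) (t (f (q)) (t (p) (h))) (g (w (q) (g (q) (h))) (t (p) (h))))
2. (u (t (f (q)) (h)) (t (f (q)) (t (p) (h))) (g (w (q) (g (q) (h))) (t (p) (h))))  →  (u (t (f (q)) (h)) (t (f (q)) (t (p) (h))) (g (g (q) (h)) (t (p) (h))))
normal form: (u (t (f (q)) (h)) (t (f (q)) (t (p) (h))) (g (g (q) (h)) (t (p) (h))))

size = 18


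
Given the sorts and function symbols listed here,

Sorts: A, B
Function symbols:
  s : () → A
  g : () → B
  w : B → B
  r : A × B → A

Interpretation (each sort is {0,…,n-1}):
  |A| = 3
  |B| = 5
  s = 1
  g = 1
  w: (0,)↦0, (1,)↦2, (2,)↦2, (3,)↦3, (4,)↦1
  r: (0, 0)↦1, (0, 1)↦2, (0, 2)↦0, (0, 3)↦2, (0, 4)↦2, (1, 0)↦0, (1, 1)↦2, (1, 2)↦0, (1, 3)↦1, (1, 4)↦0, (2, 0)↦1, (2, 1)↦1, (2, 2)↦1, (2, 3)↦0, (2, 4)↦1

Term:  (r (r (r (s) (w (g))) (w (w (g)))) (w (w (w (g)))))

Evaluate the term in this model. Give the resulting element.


  s = 1
  g = 1
  (w (g)) = w(1,) = 2
  (r (s) (w (g))) = r(1, 2) = 0
  g = 1
  (w (g)) = w(1,) = 2
  (w (w (g))) = w(2,) = 2
  (r (r (s) (w (g))) (w (w (g)))) = r(0, 2) = 0
  g = 1
  (w (g)) = w(1,) = 2
  (w (w (g))) = w(2,) = 2
  (w (w (w (g)))) = w(2,) = 2
  (r (r (r (s) (w (g))) (w (w (g)))) (w (w (w (g))))) = r(0, 2) = 0

value = 0


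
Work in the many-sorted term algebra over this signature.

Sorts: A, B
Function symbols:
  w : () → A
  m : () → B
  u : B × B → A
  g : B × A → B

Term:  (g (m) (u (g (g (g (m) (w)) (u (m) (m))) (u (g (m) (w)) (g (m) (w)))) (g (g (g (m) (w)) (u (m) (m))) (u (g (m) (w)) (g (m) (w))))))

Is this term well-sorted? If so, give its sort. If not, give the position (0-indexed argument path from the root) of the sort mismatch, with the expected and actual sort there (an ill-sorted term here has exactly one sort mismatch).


  (m) : B
          (m) : B
          (w) : A
        (g (m) (w)) : B
          (m) : B
          (m) : B
        (u (m) (m)) : A
      (g (g (m) (w)) (u (m) (m))) : B
          (m) : B
          (w) : A
        (g (m) (w)) : B
          (m) : B
          (w) : A
        (g (m) (w)) : B
      (u (g (m) (w)) (g (m) (w))) : A
    (g (g (g (m) (w)) (u (m) (m))) (u (g (m) (w)) (g (m) (w)))) : B
          (m) : B
          (w) : A
        (g (m) (w)) : B
          (m) : B
          (m) : B
        (u (m) (m)) : A
      (g (g (m) (w)) (u (m) (m))) : B
          (m) : B
          (w) : A
        (g (m) (w)) : B
          (m) : B
          (w) : A
        (g (m) (w)) : B
      (u (g (m) (w)) (g (m) (w))) : A
    (g (g (g (m) (w)) (u (m) (m))) (u (g (m) (w)) (g (m) (w)))) : B
  (u (g (g (g (m) (w)) (u (m) (m))) (u (g (m) (w)) (g (m) (w)))) (g (g (g (m) (w)) (u (m) (m))) (u (g (m) (w)) (g (m) (w))))) : A
(g (m) (u (g (g (g (m) (w)) (u (m) (m))) (u (g (m) (w)) (g (m) (w)))) (g (g (g (m) (w)) (u (m) (m))) (u (g (m) (w)) (g (m) (w)))))) : B

well-sorted; sort = B


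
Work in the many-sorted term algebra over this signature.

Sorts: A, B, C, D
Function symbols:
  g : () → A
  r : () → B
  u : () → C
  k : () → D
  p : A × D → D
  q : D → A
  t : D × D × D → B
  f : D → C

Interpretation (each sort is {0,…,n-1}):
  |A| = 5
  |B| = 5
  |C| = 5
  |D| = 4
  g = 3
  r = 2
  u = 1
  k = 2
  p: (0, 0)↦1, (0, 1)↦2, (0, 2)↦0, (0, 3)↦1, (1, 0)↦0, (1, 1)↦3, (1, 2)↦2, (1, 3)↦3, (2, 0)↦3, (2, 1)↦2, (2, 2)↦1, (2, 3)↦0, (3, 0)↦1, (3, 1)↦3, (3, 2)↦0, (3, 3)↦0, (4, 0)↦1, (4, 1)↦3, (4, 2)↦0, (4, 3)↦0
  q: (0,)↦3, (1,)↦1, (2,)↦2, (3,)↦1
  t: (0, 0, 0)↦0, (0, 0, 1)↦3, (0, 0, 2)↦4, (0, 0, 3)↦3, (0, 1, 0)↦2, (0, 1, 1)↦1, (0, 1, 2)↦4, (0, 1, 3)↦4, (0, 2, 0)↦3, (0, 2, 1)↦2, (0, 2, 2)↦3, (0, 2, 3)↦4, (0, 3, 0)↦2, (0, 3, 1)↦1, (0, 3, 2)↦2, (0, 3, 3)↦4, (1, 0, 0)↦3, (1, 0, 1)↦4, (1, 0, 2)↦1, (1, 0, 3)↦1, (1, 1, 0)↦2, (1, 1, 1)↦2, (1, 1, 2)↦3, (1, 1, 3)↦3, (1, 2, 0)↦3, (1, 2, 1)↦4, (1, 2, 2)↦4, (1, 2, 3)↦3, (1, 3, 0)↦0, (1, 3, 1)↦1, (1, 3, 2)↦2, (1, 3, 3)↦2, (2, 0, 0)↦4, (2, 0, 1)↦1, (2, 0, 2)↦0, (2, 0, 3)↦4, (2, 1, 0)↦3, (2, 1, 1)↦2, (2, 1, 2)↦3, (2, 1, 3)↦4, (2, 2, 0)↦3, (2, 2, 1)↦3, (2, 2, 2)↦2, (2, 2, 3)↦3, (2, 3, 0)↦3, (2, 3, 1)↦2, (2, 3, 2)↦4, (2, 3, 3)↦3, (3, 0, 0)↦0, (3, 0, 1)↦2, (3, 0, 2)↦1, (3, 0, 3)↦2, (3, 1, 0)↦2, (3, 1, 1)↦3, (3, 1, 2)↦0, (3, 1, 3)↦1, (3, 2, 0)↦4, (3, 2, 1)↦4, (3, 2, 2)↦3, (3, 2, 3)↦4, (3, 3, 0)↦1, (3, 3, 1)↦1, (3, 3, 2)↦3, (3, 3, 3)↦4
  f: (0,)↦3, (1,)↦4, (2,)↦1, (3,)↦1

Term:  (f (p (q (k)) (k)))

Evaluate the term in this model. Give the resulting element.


value = 4

  k = 2
  (q (k)) = q(2,) = 2
  k = 2
  (p (q (k)) (k)) = p(2, 2) = 1
  (f (p (q (k)) (k))) = f(1,) = 4


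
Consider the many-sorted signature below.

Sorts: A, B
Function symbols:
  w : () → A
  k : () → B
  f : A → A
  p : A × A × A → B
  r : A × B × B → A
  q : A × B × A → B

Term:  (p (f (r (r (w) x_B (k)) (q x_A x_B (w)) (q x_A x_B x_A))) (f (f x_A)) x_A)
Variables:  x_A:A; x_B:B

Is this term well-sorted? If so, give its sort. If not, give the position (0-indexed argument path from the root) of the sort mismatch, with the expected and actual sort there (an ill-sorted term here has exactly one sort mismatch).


well-sorted; sort = B

        (w) : A
        x_B : B
        (k) : B
      (r (w) x_B (k)) : A
        x_A : A
        x_B : B
        (w) : A
      (q x_A x_B (w)) : B
        x_A : A
        x_B : B
        x_A : A
      (q x_A x_B x_A) : B
    (r (r (w) x_B (k)) (q x_A x_B (w)) (q x_A x_B x_A)) : A
  (f (r (r (w) x_B (k)) (q x_A x_B (w)) (q x_A x_B x_A))) : A
      x_A : A
    (f x_A) : A
  (f (f x_A)) : A
  x_A : A
(p (f (r (r (w) x_B (k)) (q x_A x_B (w)) (q x_A x_B x_A))) (f (f x_A)) x_A) : B


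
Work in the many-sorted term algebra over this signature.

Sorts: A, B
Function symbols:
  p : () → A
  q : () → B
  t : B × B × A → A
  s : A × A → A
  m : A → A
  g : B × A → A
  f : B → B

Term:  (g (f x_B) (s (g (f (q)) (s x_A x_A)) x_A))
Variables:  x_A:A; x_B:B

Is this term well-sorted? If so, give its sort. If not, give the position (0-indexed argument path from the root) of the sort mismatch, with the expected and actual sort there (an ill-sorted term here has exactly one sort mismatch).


    x_B : B
  (f x_B) : B
        (q) : B
      (f (q)) : B
        x_A : A
        x_A : A
      (s x_A x_A) : A
    (g (f (q)) (s x_A x_A)) : A
    x_A : A
  (s (g (f (q)) (s x_A x_A)) x_A) : A
(g (f x_B) (s (g (f (q)) (s x_A x_A)) x_A)) : A

well-sorted; sort = A


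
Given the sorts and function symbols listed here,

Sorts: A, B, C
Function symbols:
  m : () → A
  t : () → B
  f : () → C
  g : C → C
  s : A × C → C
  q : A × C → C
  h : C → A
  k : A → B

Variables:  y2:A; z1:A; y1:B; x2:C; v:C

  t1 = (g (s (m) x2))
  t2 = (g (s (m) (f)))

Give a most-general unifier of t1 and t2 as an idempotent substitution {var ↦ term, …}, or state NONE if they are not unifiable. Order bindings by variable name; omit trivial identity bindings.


{x2 ↦ (f)}


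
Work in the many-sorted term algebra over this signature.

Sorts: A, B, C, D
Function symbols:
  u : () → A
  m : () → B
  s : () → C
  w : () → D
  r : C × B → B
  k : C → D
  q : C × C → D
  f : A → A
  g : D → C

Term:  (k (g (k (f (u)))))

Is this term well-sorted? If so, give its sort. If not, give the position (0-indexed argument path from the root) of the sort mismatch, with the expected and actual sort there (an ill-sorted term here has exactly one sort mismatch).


ill-sorted at position [0, 0, 0]: expected C, got A

        (u) : A
      (f (u)) : A
    (k (f (u))) : ✗ arg 0 at [0, 0, 0] has sort A, expected C


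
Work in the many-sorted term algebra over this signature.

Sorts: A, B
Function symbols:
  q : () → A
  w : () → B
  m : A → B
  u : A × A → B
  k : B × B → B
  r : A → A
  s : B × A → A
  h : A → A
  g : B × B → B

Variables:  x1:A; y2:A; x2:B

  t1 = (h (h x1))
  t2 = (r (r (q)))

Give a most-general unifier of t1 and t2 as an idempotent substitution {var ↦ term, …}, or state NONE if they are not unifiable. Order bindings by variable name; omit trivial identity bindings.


NONE (not unifiable)

head clash or occurs-check failure — not unifiable


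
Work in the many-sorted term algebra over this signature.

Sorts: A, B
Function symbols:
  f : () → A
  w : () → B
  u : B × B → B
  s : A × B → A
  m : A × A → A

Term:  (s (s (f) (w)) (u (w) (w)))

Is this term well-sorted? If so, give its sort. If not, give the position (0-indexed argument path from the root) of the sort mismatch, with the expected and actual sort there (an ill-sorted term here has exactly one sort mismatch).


    (f) : A
    (w) : B
  (s (f) (w)) : A
    (w) : B
    (w) : B
  (u (w) (w)) : B
(s (s (f) (w)) (u (w) (w))) : A

well-sorted; sort = A


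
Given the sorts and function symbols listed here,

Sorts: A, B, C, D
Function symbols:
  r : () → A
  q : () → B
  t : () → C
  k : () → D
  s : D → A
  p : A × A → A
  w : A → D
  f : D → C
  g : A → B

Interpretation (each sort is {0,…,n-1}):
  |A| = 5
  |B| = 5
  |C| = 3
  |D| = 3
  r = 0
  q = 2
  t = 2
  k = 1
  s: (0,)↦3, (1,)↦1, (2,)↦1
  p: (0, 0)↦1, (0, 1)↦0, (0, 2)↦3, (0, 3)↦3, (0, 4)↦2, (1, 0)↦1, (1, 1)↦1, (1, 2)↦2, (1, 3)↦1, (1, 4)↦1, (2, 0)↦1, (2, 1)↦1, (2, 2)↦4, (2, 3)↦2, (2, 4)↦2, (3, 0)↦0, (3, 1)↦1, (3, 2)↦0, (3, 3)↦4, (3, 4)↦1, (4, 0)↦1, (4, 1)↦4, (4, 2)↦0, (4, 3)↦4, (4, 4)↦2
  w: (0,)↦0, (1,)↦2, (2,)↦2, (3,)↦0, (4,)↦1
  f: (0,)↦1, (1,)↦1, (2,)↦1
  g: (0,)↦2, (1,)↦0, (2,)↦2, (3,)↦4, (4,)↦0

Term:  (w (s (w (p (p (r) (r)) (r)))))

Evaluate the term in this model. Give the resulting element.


  r = 0
  r = 0
  (p (r) (r)) = p(0, 0) = 1
  r = 0
  (p (p (r) (r)) (r)) = p(1, 0) = 1
  (w (p (p (r) (r)) (r))) = w(1,) = 2
  (s (w (p (p (r) (r)) (r)))) = s(2,) = 1
  (w (s (w (p (p (r) (r)) (r))))) = w(1,) = 2

value = 2


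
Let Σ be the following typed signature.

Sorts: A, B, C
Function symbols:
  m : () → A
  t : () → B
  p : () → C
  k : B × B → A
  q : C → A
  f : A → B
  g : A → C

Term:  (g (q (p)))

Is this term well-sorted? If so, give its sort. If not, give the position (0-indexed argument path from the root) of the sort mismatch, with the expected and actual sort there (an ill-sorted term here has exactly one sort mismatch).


    (p) : C
  (q (p)) : A
(g (q (p))) : C

well-sorted; sort = C


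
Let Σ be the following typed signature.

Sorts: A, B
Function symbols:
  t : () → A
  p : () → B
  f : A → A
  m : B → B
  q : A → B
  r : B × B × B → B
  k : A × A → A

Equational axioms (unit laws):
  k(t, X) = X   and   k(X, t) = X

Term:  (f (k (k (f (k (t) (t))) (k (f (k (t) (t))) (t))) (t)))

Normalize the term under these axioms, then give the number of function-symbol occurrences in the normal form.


1. (f (k (k (f (k (t) (t))) (k (f (k (t) (t))) (t))) (t)))  →  (f (k (f (k (t) (t))) (k (f (k (t) (t))) (t))))
2. (f (k (f (k (t) (t))) (k (f (k (t) (t))) (t))))  →  (f (k (f (t)) (k (f (k (t) (t))) (t))))
3. (f (k (f (t)) (k (f (k (t) (t))) (t))))  →  (f (k (f (t)) (f (k (t) (t)))))
4. (f (k (f (t)) (f (k (t) (t)))))  →  (f (k (f (t)) (f (t))))
normal form: (f (k (f (t)) (f (t))))

size = 6


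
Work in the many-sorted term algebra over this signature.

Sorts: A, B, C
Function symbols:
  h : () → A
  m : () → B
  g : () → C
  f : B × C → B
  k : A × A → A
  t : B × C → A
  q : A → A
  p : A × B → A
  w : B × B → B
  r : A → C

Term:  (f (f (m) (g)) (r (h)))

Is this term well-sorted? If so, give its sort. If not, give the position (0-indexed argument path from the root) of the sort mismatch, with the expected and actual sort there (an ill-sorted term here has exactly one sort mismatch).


    (m) : B
    (g) : C
  (f (m) (g)) : B
    (h) : A
  (r (h)) : C
(f (f (m) (g)) (r (h))) : B

well-sorted; sort = B


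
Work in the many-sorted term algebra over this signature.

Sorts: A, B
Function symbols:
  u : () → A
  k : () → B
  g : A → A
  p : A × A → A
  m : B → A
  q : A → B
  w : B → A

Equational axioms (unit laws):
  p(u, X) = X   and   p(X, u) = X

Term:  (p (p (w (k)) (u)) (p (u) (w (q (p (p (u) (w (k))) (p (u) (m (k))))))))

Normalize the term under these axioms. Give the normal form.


normal form = (p (w (k)) (w (q (p (w (k)) (m (k))))))

1. (p (p (w (k)) (u)) (p (u) (w (q (p (p (u) (w (k))) (p (u) (m (k))))))))  →  (p (w (k)) (p (u) (w (q (p (p (u) (w (k))) (p (u) (m (k))))))))
2. (p (w (k)) (p (u) (w (q (p (p (u) (w (k))) (p (u) (m (k))))))))  →  (p (w (k)) (w (q (p (p (u) (w (k))) (p (u) (m (k)))))))
3. (p (w (k)) (w (q (p (p (u) (w (k))) (p (u) (m (k)))))))  →  (p (w (k)) (w (q (p (w (k)) (p (u) (m (k)))))))
4. (p (w (k)) (w (q (p (w (k)) (p (u) (m (k)))))))  →  (p (w (k)) (w (q (p (w (k)) (m (k))))))


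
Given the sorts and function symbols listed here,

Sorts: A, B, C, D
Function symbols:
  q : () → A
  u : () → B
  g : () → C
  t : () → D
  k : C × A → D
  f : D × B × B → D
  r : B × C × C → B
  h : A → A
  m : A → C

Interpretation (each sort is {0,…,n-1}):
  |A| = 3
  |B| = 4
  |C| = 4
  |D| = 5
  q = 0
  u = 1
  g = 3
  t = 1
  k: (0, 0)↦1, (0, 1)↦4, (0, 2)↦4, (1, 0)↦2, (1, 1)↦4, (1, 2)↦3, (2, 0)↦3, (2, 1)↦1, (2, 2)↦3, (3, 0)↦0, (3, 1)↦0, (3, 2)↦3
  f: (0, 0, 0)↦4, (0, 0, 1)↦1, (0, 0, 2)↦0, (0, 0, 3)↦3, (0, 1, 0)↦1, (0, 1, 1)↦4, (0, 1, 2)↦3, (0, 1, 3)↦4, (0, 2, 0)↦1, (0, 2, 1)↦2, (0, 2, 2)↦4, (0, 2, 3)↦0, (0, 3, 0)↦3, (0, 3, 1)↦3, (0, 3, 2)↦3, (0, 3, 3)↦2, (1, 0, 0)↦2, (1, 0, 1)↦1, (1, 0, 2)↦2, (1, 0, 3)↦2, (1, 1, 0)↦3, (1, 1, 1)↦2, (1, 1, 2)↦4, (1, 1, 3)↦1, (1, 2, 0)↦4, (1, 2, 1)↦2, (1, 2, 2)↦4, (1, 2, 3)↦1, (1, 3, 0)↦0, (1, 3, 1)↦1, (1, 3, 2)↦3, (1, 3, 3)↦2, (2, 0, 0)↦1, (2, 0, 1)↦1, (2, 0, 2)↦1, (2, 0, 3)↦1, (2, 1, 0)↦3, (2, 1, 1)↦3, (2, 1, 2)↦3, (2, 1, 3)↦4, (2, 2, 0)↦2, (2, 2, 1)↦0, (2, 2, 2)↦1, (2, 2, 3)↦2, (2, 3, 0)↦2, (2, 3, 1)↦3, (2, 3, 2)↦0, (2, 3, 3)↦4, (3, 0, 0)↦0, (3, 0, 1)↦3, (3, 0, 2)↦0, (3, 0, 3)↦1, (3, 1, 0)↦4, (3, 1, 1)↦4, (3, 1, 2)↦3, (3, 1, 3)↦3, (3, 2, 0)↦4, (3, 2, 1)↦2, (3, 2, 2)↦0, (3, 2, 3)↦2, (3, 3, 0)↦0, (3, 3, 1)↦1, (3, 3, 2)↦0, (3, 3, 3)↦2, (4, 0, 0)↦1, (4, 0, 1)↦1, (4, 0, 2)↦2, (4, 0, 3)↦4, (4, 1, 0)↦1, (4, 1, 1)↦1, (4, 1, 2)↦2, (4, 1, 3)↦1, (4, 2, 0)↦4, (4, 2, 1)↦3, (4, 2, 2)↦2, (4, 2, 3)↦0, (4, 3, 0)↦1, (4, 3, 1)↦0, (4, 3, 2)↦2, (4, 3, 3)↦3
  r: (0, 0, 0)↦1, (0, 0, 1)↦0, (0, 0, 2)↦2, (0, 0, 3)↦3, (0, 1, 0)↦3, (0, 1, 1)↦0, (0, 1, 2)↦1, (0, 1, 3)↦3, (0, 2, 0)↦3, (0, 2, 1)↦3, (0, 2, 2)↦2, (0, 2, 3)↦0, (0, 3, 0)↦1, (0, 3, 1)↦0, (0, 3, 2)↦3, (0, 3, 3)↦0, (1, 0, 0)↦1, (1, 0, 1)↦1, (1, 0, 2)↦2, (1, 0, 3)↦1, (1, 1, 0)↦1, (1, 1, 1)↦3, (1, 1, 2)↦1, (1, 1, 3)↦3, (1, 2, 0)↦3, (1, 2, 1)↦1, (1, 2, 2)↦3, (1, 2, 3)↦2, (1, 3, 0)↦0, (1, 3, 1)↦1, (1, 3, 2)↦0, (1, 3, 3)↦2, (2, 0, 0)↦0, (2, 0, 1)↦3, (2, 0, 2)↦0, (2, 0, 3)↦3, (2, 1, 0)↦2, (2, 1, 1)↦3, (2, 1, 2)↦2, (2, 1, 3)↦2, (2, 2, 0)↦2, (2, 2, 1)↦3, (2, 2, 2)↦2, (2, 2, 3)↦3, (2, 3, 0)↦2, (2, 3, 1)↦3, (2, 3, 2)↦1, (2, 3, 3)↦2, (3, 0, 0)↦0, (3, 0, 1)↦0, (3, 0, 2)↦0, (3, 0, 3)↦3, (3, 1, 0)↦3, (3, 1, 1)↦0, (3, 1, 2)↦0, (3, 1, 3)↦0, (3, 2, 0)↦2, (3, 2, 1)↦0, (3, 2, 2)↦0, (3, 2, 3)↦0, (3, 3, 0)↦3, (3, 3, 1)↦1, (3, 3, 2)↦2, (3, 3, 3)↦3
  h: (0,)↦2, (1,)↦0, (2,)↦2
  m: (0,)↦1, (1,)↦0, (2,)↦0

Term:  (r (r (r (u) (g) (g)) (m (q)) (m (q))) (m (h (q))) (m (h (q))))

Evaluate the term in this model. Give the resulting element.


value = 0

  u = 1
  g = 3
  g = 3
  (r (u) (g) (g)) = r(1, 3, 3) = 2
  q = 0
  (m (q)) = m(0,) = 1
  q = 0
  (m (q)) = m(0,) = 1
  (r (r (u) (g) (g)) (m (q)) (m (q))) = r(2, 1, 1) = 3
  q = 0
  (h (q)) = h(0,) = 2
  (m (h (q))) = m(2,) = 0
  q = 0
  (h (q)) = h(0,) = 2
  (m (h (q))) = m(2,) = 0
  (r (r (r (u) (g) (g)) (m (q)) (m (q))) (m (h (q))) (m (h (q)))) = r(3, 0, 0) = 0


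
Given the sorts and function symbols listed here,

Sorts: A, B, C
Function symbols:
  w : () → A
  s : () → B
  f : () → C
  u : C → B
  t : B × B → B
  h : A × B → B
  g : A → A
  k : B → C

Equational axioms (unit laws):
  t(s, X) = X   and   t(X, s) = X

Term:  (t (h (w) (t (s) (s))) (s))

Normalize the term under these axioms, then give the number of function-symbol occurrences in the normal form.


1. (t (h (w) (t (s) (s))) (s))  →  (h (w) (t (s) (s)))
2. (h (w) (t (s) (s)))  →  (h (w) (s))
normal form: (h (w) (s))

size = 3


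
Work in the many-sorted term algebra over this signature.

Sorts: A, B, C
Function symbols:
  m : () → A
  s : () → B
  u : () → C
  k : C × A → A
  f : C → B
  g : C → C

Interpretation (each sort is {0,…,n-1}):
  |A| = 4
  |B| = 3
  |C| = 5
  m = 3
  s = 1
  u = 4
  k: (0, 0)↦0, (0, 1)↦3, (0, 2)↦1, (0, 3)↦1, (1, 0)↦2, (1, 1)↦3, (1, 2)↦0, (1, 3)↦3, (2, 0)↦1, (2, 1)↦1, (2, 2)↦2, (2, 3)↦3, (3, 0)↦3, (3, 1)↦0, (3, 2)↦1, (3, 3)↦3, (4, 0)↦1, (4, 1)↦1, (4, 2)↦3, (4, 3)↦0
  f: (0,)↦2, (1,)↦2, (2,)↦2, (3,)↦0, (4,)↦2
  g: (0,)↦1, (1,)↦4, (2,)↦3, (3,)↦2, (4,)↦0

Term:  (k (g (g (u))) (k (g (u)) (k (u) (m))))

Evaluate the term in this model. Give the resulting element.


  u = 4
  (g (u)) = g(4,) = 0
  (g (g (u))) = g(0,) = 1
  u = 4
  (g (u)) = g(4,) = 0
  u = 4
  m = 3
  (k (u) (m)) = k(4, 3) = 0
  (k (g (u)) (k (u) (m))) = k(0, 0) = 0
  (k (g (g (u))) (k (g (u)) (k (u) (m)))) = k(1, 0) = 2

value = 2


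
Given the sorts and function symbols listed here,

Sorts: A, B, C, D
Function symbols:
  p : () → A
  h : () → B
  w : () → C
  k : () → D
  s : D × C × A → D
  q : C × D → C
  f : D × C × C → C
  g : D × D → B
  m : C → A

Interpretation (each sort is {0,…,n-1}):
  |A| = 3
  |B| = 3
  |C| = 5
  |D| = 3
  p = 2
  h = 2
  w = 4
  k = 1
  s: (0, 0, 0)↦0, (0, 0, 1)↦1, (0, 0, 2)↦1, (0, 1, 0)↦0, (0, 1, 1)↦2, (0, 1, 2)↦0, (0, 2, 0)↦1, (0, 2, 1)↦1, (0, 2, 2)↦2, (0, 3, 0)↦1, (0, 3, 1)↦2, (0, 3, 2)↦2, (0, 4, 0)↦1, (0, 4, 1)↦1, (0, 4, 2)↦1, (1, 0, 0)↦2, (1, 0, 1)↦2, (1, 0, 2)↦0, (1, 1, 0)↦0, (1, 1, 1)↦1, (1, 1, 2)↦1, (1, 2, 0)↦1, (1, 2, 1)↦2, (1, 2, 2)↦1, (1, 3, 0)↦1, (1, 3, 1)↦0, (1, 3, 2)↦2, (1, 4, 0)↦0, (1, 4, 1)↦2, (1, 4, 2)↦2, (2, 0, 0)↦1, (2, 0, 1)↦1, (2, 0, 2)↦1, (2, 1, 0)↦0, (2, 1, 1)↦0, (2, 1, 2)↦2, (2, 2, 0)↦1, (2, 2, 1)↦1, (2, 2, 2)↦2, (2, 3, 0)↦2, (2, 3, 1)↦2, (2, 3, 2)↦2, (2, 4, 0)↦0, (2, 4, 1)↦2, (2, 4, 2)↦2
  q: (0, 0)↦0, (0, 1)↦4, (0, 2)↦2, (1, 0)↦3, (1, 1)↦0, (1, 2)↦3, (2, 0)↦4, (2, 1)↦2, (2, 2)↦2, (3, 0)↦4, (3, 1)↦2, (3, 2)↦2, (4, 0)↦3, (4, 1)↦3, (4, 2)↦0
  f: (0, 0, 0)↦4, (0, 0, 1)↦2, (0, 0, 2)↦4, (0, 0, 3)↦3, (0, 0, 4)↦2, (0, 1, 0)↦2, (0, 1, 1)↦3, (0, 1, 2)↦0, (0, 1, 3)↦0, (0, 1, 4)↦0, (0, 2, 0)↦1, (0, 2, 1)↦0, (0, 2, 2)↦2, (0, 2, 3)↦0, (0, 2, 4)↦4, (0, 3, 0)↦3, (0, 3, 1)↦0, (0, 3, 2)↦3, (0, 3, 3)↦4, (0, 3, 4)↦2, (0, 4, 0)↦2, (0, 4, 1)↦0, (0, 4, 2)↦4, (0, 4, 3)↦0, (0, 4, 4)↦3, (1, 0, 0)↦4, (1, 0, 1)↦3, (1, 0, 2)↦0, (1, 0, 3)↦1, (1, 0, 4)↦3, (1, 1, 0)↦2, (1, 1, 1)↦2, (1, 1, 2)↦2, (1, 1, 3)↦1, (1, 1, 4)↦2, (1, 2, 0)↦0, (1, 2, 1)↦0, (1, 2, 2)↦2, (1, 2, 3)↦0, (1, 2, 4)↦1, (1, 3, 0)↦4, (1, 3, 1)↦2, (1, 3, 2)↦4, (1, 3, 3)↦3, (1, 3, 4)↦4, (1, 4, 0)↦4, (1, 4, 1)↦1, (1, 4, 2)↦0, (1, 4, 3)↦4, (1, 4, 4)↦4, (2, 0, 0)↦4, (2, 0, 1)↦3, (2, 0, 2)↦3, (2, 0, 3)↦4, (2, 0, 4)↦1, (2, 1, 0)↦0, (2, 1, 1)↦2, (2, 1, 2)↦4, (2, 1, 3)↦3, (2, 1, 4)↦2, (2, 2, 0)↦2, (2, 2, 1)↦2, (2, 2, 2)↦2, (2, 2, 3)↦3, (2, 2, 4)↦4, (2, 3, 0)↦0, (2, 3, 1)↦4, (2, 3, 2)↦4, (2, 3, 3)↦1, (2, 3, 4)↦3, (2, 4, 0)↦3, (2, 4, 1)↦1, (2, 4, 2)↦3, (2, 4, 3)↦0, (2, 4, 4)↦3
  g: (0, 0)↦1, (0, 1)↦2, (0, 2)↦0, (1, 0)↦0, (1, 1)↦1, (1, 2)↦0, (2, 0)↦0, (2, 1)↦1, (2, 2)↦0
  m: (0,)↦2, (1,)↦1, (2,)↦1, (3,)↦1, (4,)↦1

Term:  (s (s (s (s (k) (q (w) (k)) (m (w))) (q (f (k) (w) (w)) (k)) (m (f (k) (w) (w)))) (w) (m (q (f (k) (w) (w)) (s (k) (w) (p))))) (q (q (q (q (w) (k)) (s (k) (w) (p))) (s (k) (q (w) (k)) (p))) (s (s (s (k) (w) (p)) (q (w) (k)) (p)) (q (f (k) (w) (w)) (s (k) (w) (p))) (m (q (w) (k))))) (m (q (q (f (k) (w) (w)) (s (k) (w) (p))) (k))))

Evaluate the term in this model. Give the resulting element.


value = 1

  k = 1
  w = 4
  k = 1
  (q (w) (k)) = q(4, 1) = 3
  w = 4
  (m (w)) = m(4,) = 1
  (s (k) (q (w) (k)) (m (w))) = s(1, 3, 1) = 0
  k = 1
  w = 4
  w = 4
  (f (k) (w) (w)) = f(1, 4, 4) = 4
  k = 1
  (q (f (k) (w) (w)) (k)) = q(4, 1) = 3
  k = 1
  w = 4
  w = 4
  (f (k) (w) (w)) = f(1, 4, 4) = 4
  (m (f (k) (w) (w))) = m(4,) = 1
  (s (s (k) (q (w) (k)) (m (w))) (q (f (k) (w) (w)) (k)) (m (f (k) (w) (w)))) = s(0, 3, 1) = 2
  w = 4
  k = 1
  w = 4
  w = 4
  (f (k) (w) (w)) = f(1, 4, 4) = 4
  k = 1
  w = 4
  p = 2
  (s (k) (w) (p)) = s(1, 4, 2) = 2
  (q (f (k) (w) (w)) (s (k) (w) (p))) = q(4, 2) = 0
  (m (q (f (k) (w) (w)) (s (k) (w) (p)))) = m(0,) = 2
  (s (s (s (k) (q (w) (k)) (m (w))) (q (f (k) (w) (w)) (k)) (m (f (k) (w) (w)))) (w) (m (q (f (k) (w) (w)) (s (k) (w) (p))))) = s(2, 4, 2) = 2
  w = 4
  k = 1
  (q (w) (k)) = q(4, 1) = 3
  k = 1
  w = 4
  p = 2
  (s (k) (w) (p)) = s(1, 4, 2) = 2
  (q (q (w) (k)) (s (k) (w) (p))) = q(3, 2) = 2
  k = 1
  w = 4
  k = 1
  (q (w) (k)) = q(4, 1) = 3
  p = 2
  (s (k) (q (w) (k)) (p)) = s(1, 3, 2) = 2
  (q (q (q (w) (k)) (s (k) (w) (p))) (s (k) (q (w) (k)) (p))) = q(2, 2) = 2
  k = 1
  w = 4
  p = 2
  (s (k) (w) (p)) = s(1, 4, 2) = 2
  w = 4
  k = 1
  (q (w) (k)) = q(4, 1) = 3
  p = 2
  (s (s (k) (w) (p)) (q (w) (k)) (p)) = s(2, 3, 2) = 2
  k = 1
  w = 4
  w = 4
  (f (k) (w) (w)) = f(1, 4, 4) = 4
  k = 1
  w = 4
  p = 2
  (s (k) (w) (p)) = s(1, 4, 2) = 2
  (q (f (k) (w) (w)) (s (k) (w) (p))) = q(4, 2) = 0
  w = 4
  k = 1
  (q (w) (k)) = q(4, 1) = 3
  (m (q (w) (k))) = m(3,) = 1
  (s (s (s (k) (w) (p)) (q (w) (k)) (p)) (q (f (k) (w) (w)) (s (k) (w) (p))) (m (q (w) (k)))) = s(2, 0, 1) = 1
  (q (q (q (q (w) (k)) (s (k) (w) (p))) (s (k) (q (w) (k)) (p))) (s (s (s (k) (w) (p)) (q (w) (k)) (p)) (q (f (k) (w) (w)) (s (k) (w) (p))) (m (q (w) (k))))) = q(2, 1) = 2
  k = 1
  w = 4
  w = 4
  (f (k) (w) (w)) = f(1, 4, 4) = 4
  k = 1
  w = 4
  p = 2
  (s (k) (w) (p)) = s(1, 4, 2) = 2
  (q (f (k) (w) (w)) (s (k) (w) (p))) = q(4, 2) = 0
  k = 1
  (q (q (f (k) (w) (w)) (s (k) (w) (p))) (k)) = q(0, 1) = 4
  (m (q (q (f (k) (w) (w)) (s (k) (w) (p))) (k))) = m(4,) = 1
  (s (s (s (s (k) (q (w) (k)) (m (w))) (q (f (k) (w) (w)) (k)) (m (f (k) (w) (w)))) (w) (m (q (f (k) (w) (w)) (s (k) (w) (p))))) (q (q (q (q (w) (k)) (s (k) (w) (p))) (s (k) (q (w) (k)) (p))) (s (s (s (k) (w) (p)) (q (w) (k)) (p)) (q (f (k) (w) (w)) (s (k) (w) (p))) (m (q (w) (k))))) (m (q (q (f (k) (w) (w)) (s (k) (w) (p))) (k)))) = s(2, 2, 1) = 1


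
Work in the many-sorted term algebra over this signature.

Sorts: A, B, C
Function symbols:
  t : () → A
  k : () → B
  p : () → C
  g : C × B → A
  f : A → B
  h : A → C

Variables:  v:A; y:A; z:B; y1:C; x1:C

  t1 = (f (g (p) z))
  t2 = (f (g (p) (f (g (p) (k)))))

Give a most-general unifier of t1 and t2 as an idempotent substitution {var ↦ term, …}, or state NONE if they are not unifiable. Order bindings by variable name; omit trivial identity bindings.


{z ↦ (f (g (p) (k)))}


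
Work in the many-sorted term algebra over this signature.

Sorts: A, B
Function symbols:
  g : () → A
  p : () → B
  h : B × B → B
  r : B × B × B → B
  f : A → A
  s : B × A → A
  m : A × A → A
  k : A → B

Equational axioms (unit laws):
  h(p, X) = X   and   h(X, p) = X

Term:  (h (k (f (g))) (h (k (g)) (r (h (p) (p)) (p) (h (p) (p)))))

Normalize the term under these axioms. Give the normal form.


1. (h (k (f (g))) (h (k (g)) (r (h (p) (p)) (p) (h (p) (p)))))  →  (h (k (f (g))) (h (k (g)) (r (p) (p) (h (p) (p)))))
2. (h (k (f (g))) (h (k (g)) (r (p) (p) (h (p) (p)))))  →  (h (k (f (g))) (h (k (g)) (r (p) (p) (p))))

normal form = (h (k (f (g))) (h (k (g)) (r (p) (p) (p))))


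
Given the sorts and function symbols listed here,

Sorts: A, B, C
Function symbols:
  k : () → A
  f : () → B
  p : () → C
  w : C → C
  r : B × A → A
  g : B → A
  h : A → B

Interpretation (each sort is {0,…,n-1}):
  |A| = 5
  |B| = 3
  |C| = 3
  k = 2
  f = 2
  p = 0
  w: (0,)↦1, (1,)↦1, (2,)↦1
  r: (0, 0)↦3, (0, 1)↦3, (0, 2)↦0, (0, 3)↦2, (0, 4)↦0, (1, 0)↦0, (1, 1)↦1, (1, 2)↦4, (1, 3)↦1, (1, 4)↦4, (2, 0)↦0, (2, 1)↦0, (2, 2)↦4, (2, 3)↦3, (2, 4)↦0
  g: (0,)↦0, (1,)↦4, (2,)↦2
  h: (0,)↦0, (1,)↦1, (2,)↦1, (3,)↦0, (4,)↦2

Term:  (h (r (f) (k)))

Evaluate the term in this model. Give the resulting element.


  f = 2
  k = 2
  (r (f) (k)) = r(2, 2) = 4
  (h (r (f) (k))) = h(4,) = 2

value = 2


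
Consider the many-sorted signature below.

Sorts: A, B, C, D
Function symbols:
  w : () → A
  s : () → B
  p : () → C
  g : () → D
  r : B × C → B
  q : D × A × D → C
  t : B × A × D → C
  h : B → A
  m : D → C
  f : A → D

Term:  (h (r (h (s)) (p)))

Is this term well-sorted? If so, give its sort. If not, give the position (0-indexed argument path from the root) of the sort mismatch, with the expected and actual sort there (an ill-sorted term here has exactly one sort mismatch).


      (s) : B
    (h (s)) : A
    (p) : C
  (r (h (s)) (p)) : ✗ arg 0 at [0, 0] has sort A, expected B

ill-sorted at position [0, 0]: expected B, got A


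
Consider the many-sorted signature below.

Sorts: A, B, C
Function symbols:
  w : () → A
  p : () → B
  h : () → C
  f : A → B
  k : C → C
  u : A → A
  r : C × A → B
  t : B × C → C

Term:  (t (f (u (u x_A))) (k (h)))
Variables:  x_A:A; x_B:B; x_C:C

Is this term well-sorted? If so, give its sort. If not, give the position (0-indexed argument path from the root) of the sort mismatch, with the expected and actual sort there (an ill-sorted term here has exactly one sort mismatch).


        x_A : A
      (u x_A) : A
    (u (u x_A)) : A
  (f (u (u x_A))) : B
    (h) : C
  (k (h)) : C
(t (f (u (u x_A))) (k (h))) : C

well-sorted; sort = C


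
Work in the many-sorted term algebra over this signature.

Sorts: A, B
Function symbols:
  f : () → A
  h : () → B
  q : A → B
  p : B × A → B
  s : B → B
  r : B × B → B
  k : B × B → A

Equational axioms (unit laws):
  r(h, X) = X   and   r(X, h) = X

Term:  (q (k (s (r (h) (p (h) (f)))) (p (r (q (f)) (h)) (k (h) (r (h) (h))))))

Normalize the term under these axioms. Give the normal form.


1. (q (k (s (r (h) (p (h) (f)))) (p (r (q (f)) (h)) (k (h) (r (h) (h))))))  →  (q (k (s (p (h) (f))) (p (r (q (f)) (h)) (k (h) (r (h) (h))))))
2. (q (k (s (p (h) (f))) (p (r (q (f)) (h)) (k (h) (r (h) (h))))))  →  (q (k (s (p (h) (f))) (p (q (f)) (k (h) (r (h) (h))))))
3. (q (k (s (p (h) (f))) (p (q (f)) (k (h) (r (h) (h))))))  →  (q (k (s (p (h) (f))) (p (q (f)) (k (h) (h)))))

normal form = (q (k (s (p (h) (f))) (p (q (f)) (k (h) (h)))))


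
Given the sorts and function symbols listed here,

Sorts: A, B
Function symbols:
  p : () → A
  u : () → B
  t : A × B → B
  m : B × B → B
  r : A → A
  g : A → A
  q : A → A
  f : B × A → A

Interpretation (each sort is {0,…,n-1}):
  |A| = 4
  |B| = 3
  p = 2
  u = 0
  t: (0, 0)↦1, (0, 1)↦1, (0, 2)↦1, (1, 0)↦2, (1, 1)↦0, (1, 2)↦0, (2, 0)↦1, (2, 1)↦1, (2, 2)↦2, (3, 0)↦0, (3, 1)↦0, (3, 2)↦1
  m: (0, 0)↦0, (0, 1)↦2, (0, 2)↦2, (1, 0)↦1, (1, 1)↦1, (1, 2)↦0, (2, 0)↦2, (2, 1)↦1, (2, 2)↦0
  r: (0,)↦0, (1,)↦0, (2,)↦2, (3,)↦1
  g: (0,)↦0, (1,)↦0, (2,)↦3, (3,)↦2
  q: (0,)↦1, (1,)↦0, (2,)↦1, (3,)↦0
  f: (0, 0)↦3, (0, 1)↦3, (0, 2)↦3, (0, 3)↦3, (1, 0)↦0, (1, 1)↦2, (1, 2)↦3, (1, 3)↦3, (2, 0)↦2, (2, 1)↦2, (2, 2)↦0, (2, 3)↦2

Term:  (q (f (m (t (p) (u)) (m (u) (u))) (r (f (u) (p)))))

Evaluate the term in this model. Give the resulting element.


value = 1

  p = 2
  u = 0
  (t (p) (u)) = t(2, 0) = 1
  u = 0
  u = 0
  (m (u) (u)) = m(0, 0) = 0
  (m (t (p) (u)) (m (u) (u))) = m(1, 0) = 1
  u = 0
  p = 2
  (f (u) (p)) = f(0, 2) = 3
  (r (f (u) (p))) = r(3,) = 1
  (f (m (t (p) (u)) (m (u) (u))) (r (f (u) (p)))) = f(1, 1) = 2
  (q (f (m (t (p) (u)) (m (u) (u))) (r (f (u) (p))))) = q(2,) = 1


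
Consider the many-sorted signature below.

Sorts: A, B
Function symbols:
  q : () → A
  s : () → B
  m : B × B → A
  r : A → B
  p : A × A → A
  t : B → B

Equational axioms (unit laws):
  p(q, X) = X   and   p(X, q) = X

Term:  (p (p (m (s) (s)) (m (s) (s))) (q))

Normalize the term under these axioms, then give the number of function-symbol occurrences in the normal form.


1. (p (p (m (s) (s)) (m (s) (s))) (q))  →  (p (m (s) (s)) (m (s) (s)))
normal form: (p (m (s) (s)) (m (s) (s)))

size = 7


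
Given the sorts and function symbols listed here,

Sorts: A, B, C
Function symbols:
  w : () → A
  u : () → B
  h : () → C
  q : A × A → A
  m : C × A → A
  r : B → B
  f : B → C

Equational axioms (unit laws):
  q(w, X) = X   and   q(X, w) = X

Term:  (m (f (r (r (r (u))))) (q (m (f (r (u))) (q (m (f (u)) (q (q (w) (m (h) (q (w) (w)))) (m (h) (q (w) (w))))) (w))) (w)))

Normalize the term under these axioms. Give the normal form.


normal form = (m (f (r (r (r (u))))) (m (f (r (u))) (m (f (u)) (q (m (h) (w)) (m (h) (w))))))

1. (m (f (r (r (r (u))))) (q (m (f (r (u))) (q (m (f (u)) (q (q (w) (m (h) (q (w) (w)))) (m (h) (q (w) (w))))) (w))) (w)))  →  (m (f (r (r (r (u))))) (m (f (r (u))) (q (m (f (u)) (q (q (w) (m (h) (q (w) (w)))) (m (h) (q (w) (w))))) (w))))
2. (m (f (r (r (r (u))))) (m (f (r (u))) (q (m (f (u)) (q (q (w) (m (h) (q (w) (w)))) (m (h) (q (w) (w))))) (w))))  →  (m (f (r (r (r (u))))) (m (f (r (u))) (m (f (u)) (q (q (w) (m (h) (q (w) (w)))) (m (h) (q (w) (w)))))))
3. (m (f (r (r (r (u))))) (m (f (r (u))) (m (f (u)) (q (q (w) (m (h) (q (w) (w)))) (m (h) (q (w) (w)))))))  →  (m (f (r (r (r (u))))) (m (f (r (u))) (m (f (u)) (q (m (h) (q (w) (w))) (m (h) (q (w) (w)))))))
4. (m (f (r (r (r (u))))) (m (f (r (u))) (m (f (u)) (q (m (h) (q (w) (w))) (m (h) (q (w) (w)))))))  →  (m (f (r (r (r (u))))) (m (f (r (u))) (m (f (u)) (q (m (h) (w)) (m (h) (q (w) (w)))))))
5. (m (f (r (r (r (u))))) (m (f (r (u))) (m (f (u)) (q (m (h) (w)) (m (h) (q (w) (w)))))))  →  (m (f (r (r (r (u))))) (m (f (r (u))) (m (f (u)) (q (m (h) (w)) (m (h) (w))))))


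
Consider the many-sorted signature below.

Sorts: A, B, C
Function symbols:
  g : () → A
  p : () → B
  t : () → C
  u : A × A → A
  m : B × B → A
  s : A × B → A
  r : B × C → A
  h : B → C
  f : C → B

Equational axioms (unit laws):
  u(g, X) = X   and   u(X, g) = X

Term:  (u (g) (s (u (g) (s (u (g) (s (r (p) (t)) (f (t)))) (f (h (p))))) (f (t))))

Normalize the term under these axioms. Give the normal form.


normal form = (s (s (s (r (p) (t)) (f (t))) (f (h (p)))) (f (t)))

1. (u (g) (s (u (g) (s (u (g) (s (r (p) (t)) (f (t)))) (f (h (p))))) (f (t))))  →  (s (u (g) (s (u (g) (s (r (p) (t)) (f (t)))) (f (h (p))))) (f (t)))
2. (s (u (g) (s (u (g) (s (r (p) (t)) (f (t)))) (f (h (p))))) (f (t)))  →  (s (s (u (g) (s (r (p) (t)) (f (t)))) (f (h (p)))) (f (t)))
3. (s (s (u (g) (s (r (p) (t)) (f (t)))) (f (h (p)))) (f (t)))  →  (s (s (s (r (p) (t)) (f (t))) (f (h (p)))) (f (t)))


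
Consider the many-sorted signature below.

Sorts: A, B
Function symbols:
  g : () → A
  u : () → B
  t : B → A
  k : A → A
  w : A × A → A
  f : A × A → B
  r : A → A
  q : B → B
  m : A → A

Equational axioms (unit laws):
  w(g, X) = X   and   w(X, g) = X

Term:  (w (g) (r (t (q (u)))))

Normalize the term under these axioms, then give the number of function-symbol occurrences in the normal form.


size = 4

1. (w (g) (r (t (q (u)))))  →  (r (t (q (u))))
normal form: (r (t (q (u))))


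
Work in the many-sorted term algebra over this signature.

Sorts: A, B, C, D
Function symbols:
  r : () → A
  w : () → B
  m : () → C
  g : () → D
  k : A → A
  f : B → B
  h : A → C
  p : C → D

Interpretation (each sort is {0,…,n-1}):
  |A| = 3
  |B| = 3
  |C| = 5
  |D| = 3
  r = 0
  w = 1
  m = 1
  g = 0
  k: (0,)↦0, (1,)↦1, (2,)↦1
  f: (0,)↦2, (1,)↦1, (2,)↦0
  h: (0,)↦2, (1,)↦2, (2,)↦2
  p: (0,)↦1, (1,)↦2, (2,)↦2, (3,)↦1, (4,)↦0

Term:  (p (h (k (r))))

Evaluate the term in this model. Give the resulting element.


value = 2

  r = 0
  (k (r)) = k(0,) = 0
  (h (k (r))) = h(0,) = 2
  (p (h (k (r)))) = p(2,) = 2


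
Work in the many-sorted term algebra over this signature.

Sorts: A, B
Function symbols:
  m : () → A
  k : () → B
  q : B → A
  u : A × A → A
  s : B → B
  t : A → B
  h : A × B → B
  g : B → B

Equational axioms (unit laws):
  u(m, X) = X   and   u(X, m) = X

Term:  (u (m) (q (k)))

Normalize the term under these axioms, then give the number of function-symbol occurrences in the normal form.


size = 2

1. (u (m) (q (k)))  →  (q (k))
normal form: (q (k))


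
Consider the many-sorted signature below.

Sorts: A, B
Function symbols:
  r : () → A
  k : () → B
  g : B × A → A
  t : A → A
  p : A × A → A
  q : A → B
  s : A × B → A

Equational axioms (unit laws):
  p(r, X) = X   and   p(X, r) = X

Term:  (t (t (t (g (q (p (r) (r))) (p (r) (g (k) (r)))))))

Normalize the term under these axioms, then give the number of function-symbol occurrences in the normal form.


size = 9

1. (t (t (t (g (q (p (r) (r))) (p (r) (g (k) (r)))))))  →  (t (t (t (g (q (r)) (p (r) (g (k) (r)))))))
2. (t (t (t (g (q (r)) (p (r) (g (k) (r)))))))  →  (t (t (t (g (q (r)) (g (k) (r))))))
normal form: (t (t (t (g (q (r)) (g (k) (r))))))
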